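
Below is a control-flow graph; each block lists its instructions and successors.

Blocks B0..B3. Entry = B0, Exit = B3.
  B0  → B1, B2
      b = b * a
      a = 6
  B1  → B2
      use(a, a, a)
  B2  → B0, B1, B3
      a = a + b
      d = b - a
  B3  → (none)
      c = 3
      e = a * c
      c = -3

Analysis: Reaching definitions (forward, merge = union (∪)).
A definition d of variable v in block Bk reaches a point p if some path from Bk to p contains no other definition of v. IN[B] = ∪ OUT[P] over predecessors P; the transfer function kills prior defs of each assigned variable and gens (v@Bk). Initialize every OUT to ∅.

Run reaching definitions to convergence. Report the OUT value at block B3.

Answer: {a@B2, b@B0, c@B3, d@B2, e@B3}

Derivation:
Fixpoint table:
  B0: | IN={a@B2, b@B0, d@B2} | OUT={a@B0, b@B0, d@B2}
  B1: | IN={a@B0, a@B2, b@B0, d@B2} | OUT={a@B0, a@B2, b@B0, d@B2}
  B2: | IN={a@B0, a@B2, b@B0, d@B2} | OUT={a@B2, b@B0, d@B2}
  B3: | IN={a@B2, b@B0, d@B2} | OUT={a@B2, b@B0, c@B3, d@B2, e@B3}

Merge at B3: IN[B3] = OUT[B2] = {a@B2, b@B0, d@B2}
Applying B3's transfer function to that IN value gives OUT[B3] (row B3 above).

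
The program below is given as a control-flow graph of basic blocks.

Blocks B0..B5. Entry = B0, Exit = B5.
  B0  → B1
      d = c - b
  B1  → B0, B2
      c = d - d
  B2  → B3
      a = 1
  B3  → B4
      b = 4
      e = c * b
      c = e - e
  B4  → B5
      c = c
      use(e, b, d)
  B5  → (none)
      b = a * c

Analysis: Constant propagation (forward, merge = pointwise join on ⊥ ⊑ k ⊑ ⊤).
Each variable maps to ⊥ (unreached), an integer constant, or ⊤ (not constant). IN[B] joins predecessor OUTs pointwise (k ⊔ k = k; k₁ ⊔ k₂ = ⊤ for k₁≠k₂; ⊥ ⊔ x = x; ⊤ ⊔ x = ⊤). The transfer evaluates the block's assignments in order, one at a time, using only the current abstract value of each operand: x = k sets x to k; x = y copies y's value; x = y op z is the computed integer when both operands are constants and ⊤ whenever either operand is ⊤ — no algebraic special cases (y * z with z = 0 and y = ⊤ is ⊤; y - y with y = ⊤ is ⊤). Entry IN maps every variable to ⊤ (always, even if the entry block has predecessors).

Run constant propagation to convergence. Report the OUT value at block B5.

Answer: {a: 1, b: ⊤, c: ⊤, d: ⊤, e: ⊤, f: ⊤}

Working:
Per-block solution:
  B0:   IN=(all ⊤)   OUT=(all ⊤)
  B1:   IN=(all ⊤)   OUT=(all ⊤)
  B2:   IN=(all ⊤)   OUT={a:1; rest ⊤}
  B3:   IN={a:1; rest ⊤}   OUT={a:1, b:4; rest ⊤}
  B4:   IN={a:1, b:4; rest ⊤}   OUT={a:1, b:4; rest ⊤}
  B5:   IN={a:1, b:4; rest ⊤}   OUT={a:1; rest ⊤}

Merge at B5: IN[B5] = OUT[B4] = {a: 1, b: 4, c: ⊤, d: ⊤, e: ⊤, f: ⊤}
Applying B5's transfer function to that IN value gives OUT[B5] (row B5 above).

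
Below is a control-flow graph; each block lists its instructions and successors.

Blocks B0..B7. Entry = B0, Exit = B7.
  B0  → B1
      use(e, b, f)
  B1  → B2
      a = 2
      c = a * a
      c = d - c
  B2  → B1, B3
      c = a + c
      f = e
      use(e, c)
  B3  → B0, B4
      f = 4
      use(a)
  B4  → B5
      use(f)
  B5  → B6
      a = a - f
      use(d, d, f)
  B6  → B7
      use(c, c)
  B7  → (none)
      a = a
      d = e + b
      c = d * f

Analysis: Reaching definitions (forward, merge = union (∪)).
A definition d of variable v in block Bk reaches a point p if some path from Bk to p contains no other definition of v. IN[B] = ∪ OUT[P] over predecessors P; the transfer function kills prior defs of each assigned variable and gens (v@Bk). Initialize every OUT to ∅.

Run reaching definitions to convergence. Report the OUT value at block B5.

Fixpoint table:
  B0:   IN={a@B1, c@B2, f@B3}   OUT={a@B1, c@B2, f@B3}
  B1:   IN={a@B1, c@B2, f@B2, f@B3}   OUT={a@B1, c@B1, f@B2, f@B3}
  B2:   IN={a@B1, c@B1, f@B2, f@B3}   OUT={a@B1, c@B2, f@B2}
  B3:   IN={a@B1, c@B2, f@B2}   OUT={a@B1, c@B2, f@B3}
  B4:   IN={a@B1, c@B2, f@B3}   OUT={a@B1, c@B2, f@B3}
  B5:   IN={a@B1, c@B2, f@B3}   OUT={a@B5, c@B2, f@B3}
  B6:   IN={a@B5, c@B2, f@B3}   OUT={a@B5, c@B2, f@B3}
  B7:   IN={a@B5, c@B2, f@B3}   OUT={a@B7, c@B7, d@B7, f@B3}

Merge at B5: IN[B5] = OUT[B4] = {a@B1, c@B2, f@B3}
Applying B5's transfer function to that IN value gives OUT[B5] (row B5 above).

Answer: {a@B5, c@B2, f@B3}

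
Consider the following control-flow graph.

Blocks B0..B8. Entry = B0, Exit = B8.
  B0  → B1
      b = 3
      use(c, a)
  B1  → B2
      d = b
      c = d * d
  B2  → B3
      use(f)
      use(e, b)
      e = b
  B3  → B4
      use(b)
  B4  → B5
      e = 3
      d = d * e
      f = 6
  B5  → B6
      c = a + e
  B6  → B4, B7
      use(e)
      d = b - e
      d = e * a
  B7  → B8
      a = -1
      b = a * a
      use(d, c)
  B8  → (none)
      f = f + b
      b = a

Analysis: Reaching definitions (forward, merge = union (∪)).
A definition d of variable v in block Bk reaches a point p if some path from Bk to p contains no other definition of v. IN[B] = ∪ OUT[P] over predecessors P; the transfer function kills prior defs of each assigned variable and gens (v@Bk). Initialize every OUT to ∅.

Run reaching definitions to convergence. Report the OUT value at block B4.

Answer: {b@B0, c@B1, c@B5, d@B4, e@B4, f@B4}

Derivation:
Fixpoint table:
  B0: | IN={} | OUT={b@B0}
  B1: | IN={b@B0} | OUT={b@B0, c@B1, d@B1}
  B2: | IN={b@B0, c@B1, d@B1} | OUT={b@B0, c@B1, d@B1, e@B2}
  B3: | IN={b@B0, c@B1, d@B1, e@B2} | OUT={b@B0, c@B1, d@B1, e@B2}
  B4: | IN={b@B0, c@B1, c@B5, d@B1, d@B6, e@B2, e@B4, f@B4} | OUT={b@B0, c@B1, c@B5, d@B4, e@B4, f@B4}
  B5: | IN={b@B0, c@B1, c@B5, d@B4, e@B4, f@B4} | OUT={b@B0, c@B5, d@B4, e@B4, f@B4}
  B6: | IN={b@B0, c@B5, d@B4, e@B4, f@B4} | OUT={b@B0, c@B5, d@B6, e@B4, f@B4}
  B7: | IN={b@B0, c@B5, d@B6, e@B4, f@B4} | OUT={a@B7, b@B7, c@B5, d@B6, e@B4, f@B4}
  B8: | IN={a@B7, b@B7, c@B5, d@B6, e@B4, f@B4} | OUT={a@B7, b@B8, c@B5, d@B6, e@B4, f@B8}

Merge at B4: IN[B4] = OUT[B3] ⊔ OUT[B6] = {b@B0, c@B1, c@B5, d@B1, d@B6, e@B2, e@B4, f@B4}
Applying B4's transfer function to that IN value gives OUT[B4] (row B4 above).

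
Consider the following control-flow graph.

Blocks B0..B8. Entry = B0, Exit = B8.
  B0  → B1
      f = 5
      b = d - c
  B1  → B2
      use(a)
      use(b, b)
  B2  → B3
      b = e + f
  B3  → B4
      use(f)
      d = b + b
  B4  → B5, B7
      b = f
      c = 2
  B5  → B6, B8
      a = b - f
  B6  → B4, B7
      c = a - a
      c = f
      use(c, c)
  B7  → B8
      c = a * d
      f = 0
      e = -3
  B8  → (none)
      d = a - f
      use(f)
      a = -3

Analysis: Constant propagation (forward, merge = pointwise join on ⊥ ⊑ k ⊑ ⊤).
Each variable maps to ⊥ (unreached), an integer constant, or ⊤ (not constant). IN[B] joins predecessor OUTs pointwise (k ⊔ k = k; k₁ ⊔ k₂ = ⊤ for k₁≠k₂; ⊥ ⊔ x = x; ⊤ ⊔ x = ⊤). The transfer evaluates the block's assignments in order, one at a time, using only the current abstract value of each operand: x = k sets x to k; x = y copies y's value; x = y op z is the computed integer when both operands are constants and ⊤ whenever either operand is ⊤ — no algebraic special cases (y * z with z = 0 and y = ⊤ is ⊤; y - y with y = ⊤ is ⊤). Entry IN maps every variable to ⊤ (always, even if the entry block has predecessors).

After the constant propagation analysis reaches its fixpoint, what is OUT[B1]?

Answer: {a: ⊤, b: ⊤, c: ⊤, d: ⊤, e: ⊤, f: 5}

Derivation:
Converged values:
  B0: | IN=(all ⊤) | OUT={f:5; rest ⊤}
  B1: | IN={f:5; rest ⊤} | OUT={f:5; rest ⊤}
  B2: | IN={f:5; rest ⊤} | OUT={f:5; rest ⊤}
  B3: | IN={f:5; rest ⊤} | OUT={f:5; rest ⊤}
  B4: | IN={f:5; rest ⊤} | OUT={b:5, c:2, f:5; rest ⊤}
  B5: | IN={b:5, c:2, f:5; rest ⊤} | OUT={a:0, b:5, c:2, f:5; rest ⊤}
  B6: | IN={a:0, b:5, c:2, f:5; rest ⊤} | OUT={a:0, b:5, c:5, f:5; rest ⊤}
  B7: | IN={b:5, f:5; rest ⊤} | OUT={b:5, e:-3, f:0; rest ⊤}
  B8: | IN={b:5; rest ⊤} | OUT={a:-3, b:5; rest ⊤}

Merge at B1: IN[B1] = OUT[B0] = {a: ⊤, b: ⊤, c: ⊤, d: ⊤, e: ⊤, f: 5}
Applying B1's transfer function to that IN value gives OUT[B1] (row B1 above).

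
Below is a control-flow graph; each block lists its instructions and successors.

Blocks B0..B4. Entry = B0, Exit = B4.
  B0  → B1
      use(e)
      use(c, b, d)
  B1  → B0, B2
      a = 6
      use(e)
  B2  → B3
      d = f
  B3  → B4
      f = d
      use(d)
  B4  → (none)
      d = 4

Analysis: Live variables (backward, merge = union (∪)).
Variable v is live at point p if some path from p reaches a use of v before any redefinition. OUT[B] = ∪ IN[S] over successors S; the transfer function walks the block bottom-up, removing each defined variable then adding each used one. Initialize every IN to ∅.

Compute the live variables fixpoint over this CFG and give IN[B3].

Answer: {d}

Derivation:
Converged values:
  B0:   IN={b, c, d, e, f}   OUT={b, c, d, e, f}
  B1:   IN={b, c, d, e, f}   OUT={b, c, d, e, f}
  B2:   IN={f}   OUT={d}
  B3:   IN={d}   OUT={}
  B4:   IN={}   OUT={}

Merge at B3: OUT[B3] = IN[B4] = {}
Applying B3's transfer function to that OUT value gives IN[B3] (row B3 above).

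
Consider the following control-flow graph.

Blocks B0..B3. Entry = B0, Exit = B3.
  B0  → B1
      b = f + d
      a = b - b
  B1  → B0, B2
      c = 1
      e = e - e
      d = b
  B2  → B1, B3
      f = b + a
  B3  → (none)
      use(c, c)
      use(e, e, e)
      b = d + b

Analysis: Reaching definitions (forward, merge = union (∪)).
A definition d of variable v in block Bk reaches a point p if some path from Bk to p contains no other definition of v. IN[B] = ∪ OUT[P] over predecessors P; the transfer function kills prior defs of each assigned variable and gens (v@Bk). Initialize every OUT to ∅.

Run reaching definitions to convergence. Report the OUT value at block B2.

Converged values:
  B0: | IN={a@B0, b@B0, c@B1, d@B1, e@B1, f@B2} | OUT={a@B0, b@B0, c@B1, d@B1, e@B1, f@B2}
  B1: | IN={a@B0, b@B0, c@B1, d@B1, e@B1, f@B2} | OUT={a@B0, b@B0, c@B1, d@B1, e@B1, f@B2}
  B2: | IN={a@B0, b@B0, c@B1, d@B1, e@B1, f@B2} | OUT={a@B0, b@B0, c@B1, d@B1, e@B1, f@B2}
  B3: | IN={a@B0, b@B0, c@B1, d@B1, e@B1, f@B2} | OUT={a@B0, b@B3, c@B1, d@B1, e@B1, f@B2}

Merge at B2: IN[B2] = OUT[B1] = {a@B0, b@B0, c@B1, d@B1, e@B1, f@B2}
Applying B2's transfer function to that IN value gives OUT[B2] (row B2 above).

Answer: {a@B0, b@B0, c@B1, d@B1, e@B1, f@B2}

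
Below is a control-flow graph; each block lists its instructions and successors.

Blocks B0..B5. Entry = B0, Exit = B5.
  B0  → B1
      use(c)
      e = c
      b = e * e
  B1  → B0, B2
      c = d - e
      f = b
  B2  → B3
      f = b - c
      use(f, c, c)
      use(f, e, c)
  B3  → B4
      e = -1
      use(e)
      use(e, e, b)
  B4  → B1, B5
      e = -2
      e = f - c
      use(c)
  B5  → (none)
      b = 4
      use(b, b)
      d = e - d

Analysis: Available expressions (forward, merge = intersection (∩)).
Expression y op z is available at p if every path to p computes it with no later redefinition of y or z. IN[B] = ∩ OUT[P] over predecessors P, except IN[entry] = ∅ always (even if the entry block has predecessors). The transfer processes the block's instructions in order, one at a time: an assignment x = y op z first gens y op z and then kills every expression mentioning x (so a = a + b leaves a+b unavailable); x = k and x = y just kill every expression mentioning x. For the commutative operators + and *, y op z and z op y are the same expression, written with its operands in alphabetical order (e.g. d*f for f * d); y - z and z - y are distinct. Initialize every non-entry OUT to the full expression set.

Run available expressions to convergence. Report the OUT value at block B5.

Per-block solution:
  B0:   IN={}   OUT={e*e}
  B1:   IN={}   OUT={d-e}
  B2:   IN={d-e}   OUT={b-c, d-e}
  B3:   IN={b-c, d-e}   OUT={b-c}
  B4:   IN={b-c}   OUT={b-c, f-c}
  B5:   IN={b-c, f-c}   OUT={f-c}

Merge at B5: IN[B5] = OUT[B4] = {b-c, f-c}
Applying B5's transfer function to that IN value gives OUT[B5] (row B5 above).

Answer: {f-c}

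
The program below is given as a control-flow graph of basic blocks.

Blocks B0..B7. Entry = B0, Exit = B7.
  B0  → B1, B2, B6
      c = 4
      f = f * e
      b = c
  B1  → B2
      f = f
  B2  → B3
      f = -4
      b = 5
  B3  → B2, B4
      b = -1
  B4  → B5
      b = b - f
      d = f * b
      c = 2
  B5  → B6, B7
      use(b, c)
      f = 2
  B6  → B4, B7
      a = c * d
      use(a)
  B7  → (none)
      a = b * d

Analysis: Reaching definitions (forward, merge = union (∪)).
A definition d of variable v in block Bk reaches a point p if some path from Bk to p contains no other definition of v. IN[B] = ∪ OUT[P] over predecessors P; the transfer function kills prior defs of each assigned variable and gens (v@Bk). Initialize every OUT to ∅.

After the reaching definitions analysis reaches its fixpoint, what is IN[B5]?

Answer: {a@B6, b@B4, c@B4, d@B4, f@B0, f@B2, f@B5}

Trace:
Fixpoint table:
  B0:   IN={}   OUT={b@B0, c@B0, f@B0}
  B1:   IN={b@B0, c@B0, f@B0}   OUT={b@B0, c@B0, f@B1}
  B2:   IN={b@B0, b@B3, c@B0, f@B0, f@B1, f@B2}   OUT={b@B2, c@B0, f@B2}
  B3:   IN={b@B2, c@B0, f@B2}   OUT={b@B3, c@B0, f@B2}
  B4:   IN={a@B6, b@B0, b@B3, b@B4, c@B0, c@B4, d@B4, f@B0, f@B2, f@B5}   OUT={a@B6, b@B4, c@B4, d@B4, f@B0, f@B2, f@B5}
  B5:   IN={a@B6, b@B4, c@B4, d@B4, f@B0, f@B2, f@B5}   OUT={a@B6, b@B4, c@B4, d@B4, f@B5}
  B6:   IN={a@B6, b@B0, b@B4, c@B0, c@B4, d@B4, f@B0, f@B5}   OUT={a@B6, b@B0, b@B4, c@B0, c@B4, d@B4, f@B0, f@B5}
  B7:   IN={a@B6, b@B0, b@B4, c@B0, c@B4, d@B4, f@B0, f@B5}   OUT={a@B7, b@B0, b@B4, c@B0, c@B4, d@B4, f@B0, f@B5}

Merge at B5: IN[B5] = OUT[B4] = {a@B6, b@B4, c@B4, d@B4, f@B0, f@B2, f@B5}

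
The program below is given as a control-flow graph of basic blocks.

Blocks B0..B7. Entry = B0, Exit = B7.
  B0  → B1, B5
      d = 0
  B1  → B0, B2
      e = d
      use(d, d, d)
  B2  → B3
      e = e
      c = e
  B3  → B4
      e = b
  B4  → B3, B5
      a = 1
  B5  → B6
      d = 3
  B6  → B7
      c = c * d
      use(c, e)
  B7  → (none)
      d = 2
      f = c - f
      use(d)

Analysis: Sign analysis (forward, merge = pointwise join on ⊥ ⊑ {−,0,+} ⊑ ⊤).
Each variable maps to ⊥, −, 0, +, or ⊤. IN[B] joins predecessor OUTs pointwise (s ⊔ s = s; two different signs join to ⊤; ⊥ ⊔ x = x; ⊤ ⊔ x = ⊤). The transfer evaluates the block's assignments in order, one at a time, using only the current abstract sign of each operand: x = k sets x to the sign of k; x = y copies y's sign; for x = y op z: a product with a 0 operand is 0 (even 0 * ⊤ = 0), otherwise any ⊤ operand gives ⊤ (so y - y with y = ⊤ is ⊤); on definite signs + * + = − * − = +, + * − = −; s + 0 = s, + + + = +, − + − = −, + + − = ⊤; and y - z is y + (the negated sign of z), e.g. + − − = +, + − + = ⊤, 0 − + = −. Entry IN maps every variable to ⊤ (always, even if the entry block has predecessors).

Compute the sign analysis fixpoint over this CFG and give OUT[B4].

Answer: {a: +, b: ⊤, c: 0, d: 0, e: ⊤, f: ⊤}

Trace:
Per-block solution:
  B0:  IN=(all ⊤)  OUT={d:0; rest ⊤}
  B1:  IN={d:0; rest ⊤}  OUT={d:0, e:0; rest ⊤}
  B2:  IN={d:0, e:0; rest ⊤}  OUT={c:0, d:0, e:0; rest ⊤}
  B3:  IN={c:0, d:0; rest ⊤}  OUT={c:0, d:0; rest ⊤}
  B4:  IN={c:0, d:0; rest ⊤}  OUT={a:+, c:0, d:0; rest ⊤}
  B5:  IN={d:0; rest ⊤}  OUT={d:+; rest ⊤}
  B6:  IN={d:+; rest ⊤}  OUT={d:+; rest ⊤}
  B7:  IN={d:+; rest ⊤}  OUT={d:+; rest ⊤}

Merge at B4: IN[B4] = OUT[B3] = {a: ⊤, b: ⊤, c: 0, d: 0, e: ⊤, f: ⊤}
Applying B4's transfer function to that IN value gives OUT[B4] (row B4 above).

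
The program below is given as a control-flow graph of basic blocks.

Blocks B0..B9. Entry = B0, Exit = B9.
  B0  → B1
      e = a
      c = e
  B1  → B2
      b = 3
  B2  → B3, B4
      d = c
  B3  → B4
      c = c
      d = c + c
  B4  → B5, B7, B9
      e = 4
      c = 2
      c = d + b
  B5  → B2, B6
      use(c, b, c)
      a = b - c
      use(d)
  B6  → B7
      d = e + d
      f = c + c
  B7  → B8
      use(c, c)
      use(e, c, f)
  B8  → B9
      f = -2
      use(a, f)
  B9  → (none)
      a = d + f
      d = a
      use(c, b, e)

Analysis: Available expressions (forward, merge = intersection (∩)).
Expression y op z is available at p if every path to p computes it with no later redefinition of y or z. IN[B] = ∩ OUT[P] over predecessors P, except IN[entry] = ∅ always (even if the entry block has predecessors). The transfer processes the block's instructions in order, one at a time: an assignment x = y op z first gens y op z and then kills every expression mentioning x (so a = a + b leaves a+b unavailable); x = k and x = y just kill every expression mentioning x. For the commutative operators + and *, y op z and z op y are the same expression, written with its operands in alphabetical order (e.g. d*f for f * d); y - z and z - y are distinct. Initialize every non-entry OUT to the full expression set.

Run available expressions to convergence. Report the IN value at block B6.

Answer: {b+d, b-c}

Derivation:
Per-block solution:
  B0:  IN={}  OUT={}
  B1:  IN={}  OUT={}
  B2:  IN={}  OUT={}
  B3:  IN={}  OUT={c+c}
  B4:  IN={}  OUT={b+d}
  B5:  IN={b+d}  OUT={b+d, b-c}
  B6:  IN={b+d, b-c}  OUT={b-c, c+c}
  B7:  IN={}  OUT={}
  B8:  IN={}  OUT={}
  B9:  IN={}  OUT={}

Merge at B6: IN[B6] = OUT[B5] = {b+d, b-c}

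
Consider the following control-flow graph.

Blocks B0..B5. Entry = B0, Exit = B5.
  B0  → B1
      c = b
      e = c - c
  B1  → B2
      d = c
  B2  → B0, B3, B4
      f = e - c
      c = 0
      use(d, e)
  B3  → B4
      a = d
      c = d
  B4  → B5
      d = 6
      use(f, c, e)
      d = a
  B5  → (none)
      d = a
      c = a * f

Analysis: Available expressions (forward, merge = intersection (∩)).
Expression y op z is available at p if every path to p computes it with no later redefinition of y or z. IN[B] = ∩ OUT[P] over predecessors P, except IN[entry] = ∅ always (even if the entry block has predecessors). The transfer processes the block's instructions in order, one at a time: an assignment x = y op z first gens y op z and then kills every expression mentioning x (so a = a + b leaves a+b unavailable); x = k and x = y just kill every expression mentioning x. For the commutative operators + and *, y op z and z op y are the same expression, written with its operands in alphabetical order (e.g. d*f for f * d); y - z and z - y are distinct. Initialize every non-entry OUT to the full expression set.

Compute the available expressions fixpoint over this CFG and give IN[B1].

Per-block solution:
  B0: | IN={} | OUT={c-c}
  B1: | IN={c-c} | OUT={c-c}
  B2: | IN={c-c} | OUT={}
  B3: | IN={} | OUT={}
  B4: | IN={} | OUT={}
  B5: | IN={} | OUT={a*f}

Merge at B1: IN[B1] = OUT[B0] = {c-c}

Answer: {c-c}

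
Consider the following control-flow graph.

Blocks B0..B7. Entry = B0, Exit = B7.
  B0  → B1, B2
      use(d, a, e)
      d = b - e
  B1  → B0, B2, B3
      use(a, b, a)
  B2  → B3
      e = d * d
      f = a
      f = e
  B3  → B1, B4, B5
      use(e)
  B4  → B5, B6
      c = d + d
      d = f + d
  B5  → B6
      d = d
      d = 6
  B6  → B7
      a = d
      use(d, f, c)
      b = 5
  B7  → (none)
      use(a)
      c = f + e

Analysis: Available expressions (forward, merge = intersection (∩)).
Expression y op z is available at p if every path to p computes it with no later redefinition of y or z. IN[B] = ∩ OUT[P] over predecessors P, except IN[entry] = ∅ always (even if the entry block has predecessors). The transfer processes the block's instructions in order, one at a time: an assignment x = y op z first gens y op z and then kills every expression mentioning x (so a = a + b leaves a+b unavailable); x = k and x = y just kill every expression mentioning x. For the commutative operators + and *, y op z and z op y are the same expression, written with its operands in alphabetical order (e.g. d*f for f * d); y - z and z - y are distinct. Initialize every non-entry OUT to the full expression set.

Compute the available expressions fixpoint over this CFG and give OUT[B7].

Per-block solution:
  B0: | IN={} | OUT={b-e}
  B1: | IN={} | OUT={}
  B2: | IN={} | OUT={d*d}
  B3: | IN={} | OUT={}
  B4: | IN={} | OUT={}
  B5: | IN={} | OUT={}
  B6: | IN={} | OUT={}
  B7: | IN={} | OUT={e+f}

Merge at B7: IN[B7] = OUT[B6] = {}
Applying B7's transfer function to that IN value gives OUT[B7] (row B7 above).

Answer: {e+f}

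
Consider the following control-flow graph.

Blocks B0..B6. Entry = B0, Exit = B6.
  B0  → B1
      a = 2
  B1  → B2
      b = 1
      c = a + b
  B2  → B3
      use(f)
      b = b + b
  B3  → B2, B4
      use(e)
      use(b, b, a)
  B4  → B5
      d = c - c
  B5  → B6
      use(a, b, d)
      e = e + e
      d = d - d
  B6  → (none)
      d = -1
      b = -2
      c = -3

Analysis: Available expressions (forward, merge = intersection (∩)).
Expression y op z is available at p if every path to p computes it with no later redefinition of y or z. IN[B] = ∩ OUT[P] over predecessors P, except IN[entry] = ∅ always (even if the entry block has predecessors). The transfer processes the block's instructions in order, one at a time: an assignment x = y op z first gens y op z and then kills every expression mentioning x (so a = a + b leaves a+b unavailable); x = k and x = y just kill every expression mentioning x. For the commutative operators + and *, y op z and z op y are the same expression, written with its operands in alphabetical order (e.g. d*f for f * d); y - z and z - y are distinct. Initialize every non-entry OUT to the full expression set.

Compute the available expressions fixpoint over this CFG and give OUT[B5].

Answer: {c-c}

Working:
Converged values:
  B0: | IN={} | OUT={}
  B1: | IN={} | OUT={a+b}
  B2: | IN={} | OUT={}
  B3: | IN={} | OUT={}
  B4: | IN={} | OUT={c-c}
  B5: | IN={c-c} | OUT={c-c}
  B6: | IN={c-c} | OUT={}

Merge at B5: IN[B5] = OUT[B4] = {c-c}
Applying B5's transfer function to that IN value gives OUT[B5] (row B5 above).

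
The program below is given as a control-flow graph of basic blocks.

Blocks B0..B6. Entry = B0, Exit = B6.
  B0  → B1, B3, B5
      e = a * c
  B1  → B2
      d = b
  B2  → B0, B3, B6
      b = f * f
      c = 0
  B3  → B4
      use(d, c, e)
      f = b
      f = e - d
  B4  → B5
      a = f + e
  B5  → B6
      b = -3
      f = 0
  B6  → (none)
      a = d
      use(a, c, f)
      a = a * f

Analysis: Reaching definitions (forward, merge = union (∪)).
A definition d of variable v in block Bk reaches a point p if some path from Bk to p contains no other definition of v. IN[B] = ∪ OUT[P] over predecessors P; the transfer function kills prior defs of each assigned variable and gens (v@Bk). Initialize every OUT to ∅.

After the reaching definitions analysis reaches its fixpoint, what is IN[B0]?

Answer: {b@B2, c@B2, d@B1, e@B0}

Derivation:
Per-block solution:
  B0: | IN={b@B2, c@B2, d@B1, e@B0} | OUT={b@B2, c@B2, d@B1, e@B0}
  B1: | IN={b@B2, c@B2, d@B1, e@B0} | OUT={b@B2, c@B2, d@B1, e@B0}
  B2: | IN={b@B2, c@B2, d@B1, e@B0} | OUT={b@B2, c@B2, d@B1, e@B0}
  B3: | IN={b@B2, c@B2, d@B1, e@B0} | OUT={b@B2, c@B2, d@B1, e@B0, f@B3}
  B4: | IN={b@B2, c@B2, d@B1, e@B0, f@B3} | OUT={a@B4, b@B2, c@B2, d@B1, e@B0, f@B3}
  B5: | IN={a@B4, b@B2, c@B2, d@B1, e@B0, f@B3} | OUT={a@B4, b@B5, c@B2, d@B1, e@B0, f@B5}
  B6: | IN={a@B4, b@B2, b@B5, c@B2, d@B1, e@B0, f@B5} | OUT={a@B6, b@B2, b@B5, c@B2, d@B1, e@B0, f@B5}

Merge at B0 (entry node, so the boundary value {} is joined with the incoming edge(s)): IN[B0] = {} ⊔ OUT[B2] = {b@B2, c@B2, d@B1, e@B0}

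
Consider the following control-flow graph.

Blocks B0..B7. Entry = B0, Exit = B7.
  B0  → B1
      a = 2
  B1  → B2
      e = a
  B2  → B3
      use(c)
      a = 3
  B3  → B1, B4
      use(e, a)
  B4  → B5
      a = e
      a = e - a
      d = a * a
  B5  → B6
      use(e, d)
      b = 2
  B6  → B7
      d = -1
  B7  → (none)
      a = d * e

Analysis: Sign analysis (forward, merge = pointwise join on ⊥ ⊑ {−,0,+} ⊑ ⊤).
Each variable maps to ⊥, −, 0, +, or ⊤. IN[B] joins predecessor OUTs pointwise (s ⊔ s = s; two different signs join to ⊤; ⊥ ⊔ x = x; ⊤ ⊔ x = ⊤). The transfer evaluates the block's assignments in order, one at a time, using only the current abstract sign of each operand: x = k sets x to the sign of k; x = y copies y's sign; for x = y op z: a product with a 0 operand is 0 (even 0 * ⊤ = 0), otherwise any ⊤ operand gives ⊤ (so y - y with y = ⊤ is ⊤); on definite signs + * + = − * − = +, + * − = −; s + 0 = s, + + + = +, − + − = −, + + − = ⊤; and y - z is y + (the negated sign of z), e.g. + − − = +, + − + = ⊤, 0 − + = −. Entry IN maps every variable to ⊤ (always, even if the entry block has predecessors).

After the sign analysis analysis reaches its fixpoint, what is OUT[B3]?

Answer: {a: +, b: ⊤, c: ⊤, d: ⊤, e: +, f: ⊤}

Working:
Fixpoint table:
  B0: | IN=(all ⊤) | OUT={a:+; rest ⊤}
  B1: | IN={a:+; rest ⊤} | OUT={a:+, e:+; rest ⊤}
  B2: | IN={a:+, e:+; rest ⊤} | OUT={a:+, e:+; rest ⊤}
  B3: | IN={a:+, e:+; rest ⊤} | OUT={a:+, e:+; rest ⊤}
  B4: | IN={a:+, e:+; rest ⊤} | OUT={e:+; rest ⊤}
  B5: | IN={e:+; rest ⊤} | OUT={b:+, e:+; rest ⊤}
  B6: | IN={b:+, e:+; rest ⊤} | OUT={b:+, d:-, e:+; rest ⊤}
  B7: | IN={b:+, d:-, e:+; rest ⊤} | OUT={a:-, b:+, d:-, e:+; rest ⊤}

Merge at B3: IN[B3] = OUT[B2] = {a: +, b: ⊤, c: ⊤, d: ⊤, e: +, f: ⊤}
Applying B3's transfer function to that IN value gives OUT[B3] (row B3 above).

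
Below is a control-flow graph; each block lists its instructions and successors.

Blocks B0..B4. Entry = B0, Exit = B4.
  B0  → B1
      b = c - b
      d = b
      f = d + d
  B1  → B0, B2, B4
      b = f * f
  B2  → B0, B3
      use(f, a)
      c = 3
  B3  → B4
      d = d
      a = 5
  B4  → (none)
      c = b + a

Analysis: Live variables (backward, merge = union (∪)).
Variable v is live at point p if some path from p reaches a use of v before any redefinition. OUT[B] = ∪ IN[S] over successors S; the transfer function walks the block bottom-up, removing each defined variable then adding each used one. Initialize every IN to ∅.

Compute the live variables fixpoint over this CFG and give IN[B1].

Answer: {a, c, d, f}

Trace:
Fixpoint table:
  B0:  IN={a, b, c}  OUT={a, c, d, f}
  B1:  IN={a, c, d, f}  OUT={a, b, c, d, f}
  B2:  IN={a, b, d, f}  OUT={a, b, c, d}
  B3:  IN={b, d}  OUT={a, b}
  B4:  IN={a, b}  OUT={}

Merge at B1: OUT[B1] = IN[B0] ⊔ IN[B2] ⊔ IN[B4] = {a, b, c, d, f}
Applying B1's transfer function to that OUT value gives IN[B1] (row B1 above).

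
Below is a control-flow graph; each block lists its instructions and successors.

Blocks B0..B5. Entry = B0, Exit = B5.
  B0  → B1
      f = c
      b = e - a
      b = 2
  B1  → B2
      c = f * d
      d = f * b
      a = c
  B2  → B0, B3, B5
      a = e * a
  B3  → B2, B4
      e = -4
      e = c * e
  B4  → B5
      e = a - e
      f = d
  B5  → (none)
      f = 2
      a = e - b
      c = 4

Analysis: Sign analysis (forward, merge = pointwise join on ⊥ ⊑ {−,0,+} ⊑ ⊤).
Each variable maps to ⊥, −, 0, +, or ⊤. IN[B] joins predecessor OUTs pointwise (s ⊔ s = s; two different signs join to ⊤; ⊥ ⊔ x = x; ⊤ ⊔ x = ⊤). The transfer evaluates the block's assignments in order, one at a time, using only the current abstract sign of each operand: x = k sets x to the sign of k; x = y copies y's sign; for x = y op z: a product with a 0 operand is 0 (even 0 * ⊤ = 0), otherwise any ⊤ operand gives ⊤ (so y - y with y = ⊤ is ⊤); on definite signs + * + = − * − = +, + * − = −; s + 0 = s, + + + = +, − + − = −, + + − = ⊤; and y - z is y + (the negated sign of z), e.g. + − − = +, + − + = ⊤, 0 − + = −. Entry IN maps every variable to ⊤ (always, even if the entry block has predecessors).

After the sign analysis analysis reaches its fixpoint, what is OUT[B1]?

Converged values:
  B0:   IN=(all ⊤)   OUT={b:+; rest ⊤}
  B1:   IN={b:+; rest ⊤}   OUT={b:+; rest ⊤}
  B2:   IN={b:+; rest ⊤}   OUT={b:+; rest ⊤}
  B3:   IN={b:+; rest ⊤}   OUT={b:+; rest ⊤}
  B4:   IN={b:+; rest ⊤}   OUT={b:+; rest ⊤}
  B5:   IN={b:+; rest ⊤}   OUT={b:+, c:+, f:+; rest ⊤}

Merge at B1: IN[B1] = OUT[B0] = {a: ⊤, b: +, c: ⊤, d: ⊤, e: ⊤, f: ⊤}
Applying B1's transfer function to that IN value gives OUT[B1] (row B1 above).

Answer: {a: ⊤, b: +, c: ⊤, d: ⊤, e: ⊤, f: ⊤}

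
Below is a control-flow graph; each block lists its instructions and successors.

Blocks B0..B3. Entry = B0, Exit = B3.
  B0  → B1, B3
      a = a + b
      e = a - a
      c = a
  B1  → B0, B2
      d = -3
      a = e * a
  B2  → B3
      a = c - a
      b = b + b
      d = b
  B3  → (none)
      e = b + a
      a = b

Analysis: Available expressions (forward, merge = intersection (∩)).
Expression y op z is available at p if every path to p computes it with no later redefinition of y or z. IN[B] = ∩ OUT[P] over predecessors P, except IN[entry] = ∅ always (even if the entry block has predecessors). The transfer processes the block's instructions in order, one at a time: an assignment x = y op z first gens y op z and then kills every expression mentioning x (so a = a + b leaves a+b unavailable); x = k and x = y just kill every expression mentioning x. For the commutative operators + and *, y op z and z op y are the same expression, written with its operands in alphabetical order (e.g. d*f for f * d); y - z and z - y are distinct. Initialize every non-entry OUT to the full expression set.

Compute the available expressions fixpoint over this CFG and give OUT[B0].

Answer: {a-a}

Derivation:
Fixpoint table:
  B0: | IN={} | OUT={a-a}
  B1: | IN={a-a} | OUT={}
  B2: | IN={} | OUT={}
  B3: | IN={} | OUT={}

Merge at B0 (entry node, so the boundary value {} is joined with the incoming edge(s)): IN[B0] = {} ∩ OUT[B1] = {}
Applying B0's transfer function to that IN value gives OUT[B0] (row B0 above).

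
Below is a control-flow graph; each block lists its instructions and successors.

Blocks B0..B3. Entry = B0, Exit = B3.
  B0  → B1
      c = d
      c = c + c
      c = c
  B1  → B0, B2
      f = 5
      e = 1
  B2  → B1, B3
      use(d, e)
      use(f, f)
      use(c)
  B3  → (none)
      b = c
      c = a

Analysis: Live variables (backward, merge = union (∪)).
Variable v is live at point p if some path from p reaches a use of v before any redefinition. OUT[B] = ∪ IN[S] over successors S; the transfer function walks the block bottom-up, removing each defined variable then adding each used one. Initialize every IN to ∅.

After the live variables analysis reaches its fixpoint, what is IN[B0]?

Converged values:
  B0:   IN={a, d}   OUT={a, c, d}
  B1:   IN={a, c, d}   OUT={a, c, d, e, f}
  B2:   IN={a, c, d, e, f}   OUT={a, c, d}
  B3:   IN={a, c}   OUT={}

Merge at B0: OUT[B0] = IN[B1] = {a, c, d}
Applying B0's transfer function to that OUT value gives IN[B0] (row B0 above).

Answer: {a, d}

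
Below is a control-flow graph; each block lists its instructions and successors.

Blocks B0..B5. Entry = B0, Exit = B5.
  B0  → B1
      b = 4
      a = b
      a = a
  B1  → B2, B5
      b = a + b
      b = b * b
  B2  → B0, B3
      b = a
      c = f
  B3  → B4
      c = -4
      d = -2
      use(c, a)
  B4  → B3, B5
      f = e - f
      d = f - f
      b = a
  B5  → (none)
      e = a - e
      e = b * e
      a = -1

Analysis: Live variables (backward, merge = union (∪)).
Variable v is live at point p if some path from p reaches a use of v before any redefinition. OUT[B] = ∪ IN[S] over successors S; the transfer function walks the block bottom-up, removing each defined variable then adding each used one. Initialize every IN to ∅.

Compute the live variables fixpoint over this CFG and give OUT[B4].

Answer: {a, b, e, f}

Trace:
Fixpoint table:
  B0: | IN={e, f} | OUT={a, b, e, f}
  B1: | IN={a, b, e, f} | OUT={a, b, e, f}
  B2: | IN={a, e, f} | OUT={a, e, f}
  B3: | IN={a, e, f} | OUT={a, e, f}
  B4: | IN={a, e, f} | OUT={a, b, e, f}
  B5: | IN={a, b, e} | OUT={}

Merge at B4: OUT[B4] = IN[B3] ⊔ IN[B5] = {a, b, e, f}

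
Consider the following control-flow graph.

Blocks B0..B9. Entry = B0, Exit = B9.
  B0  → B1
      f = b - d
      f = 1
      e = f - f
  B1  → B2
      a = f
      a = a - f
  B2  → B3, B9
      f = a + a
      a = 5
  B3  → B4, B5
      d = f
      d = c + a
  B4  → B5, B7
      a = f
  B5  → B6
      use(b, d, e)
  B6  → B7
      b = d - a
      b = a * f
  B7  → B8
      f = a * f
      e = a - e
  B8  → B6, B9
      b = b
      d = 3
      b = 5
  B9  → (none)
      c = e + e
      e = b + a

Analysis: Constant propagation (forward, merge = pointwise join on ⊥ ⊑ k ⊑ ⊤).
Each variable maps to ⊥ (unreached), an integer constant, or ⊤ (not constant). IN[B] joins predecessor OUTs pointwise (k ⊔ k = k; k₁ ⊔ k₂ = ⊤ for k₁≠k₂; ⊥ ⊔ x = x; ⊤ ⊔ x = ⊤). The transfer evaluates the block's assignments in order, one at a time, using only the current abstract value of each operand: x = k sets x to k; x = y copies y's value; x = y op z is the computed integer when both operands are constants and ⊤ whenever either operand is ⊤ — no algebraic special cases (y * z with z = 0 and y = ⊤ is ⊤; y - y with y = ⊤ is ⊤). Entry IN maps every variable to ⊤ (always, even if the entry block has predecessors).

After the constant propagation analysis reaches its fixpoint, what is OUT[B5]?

Per-block solution:
  B0: | IN=(all ⊤) | OUT={e:0, f:1; rest ⊤}
  B1: | IN={e:0, f:1; rest ⊤} | OUT={a:0, e:0, f:1; rest ⊤}
  B2: | IN={a:0, e:0, f:1; rest ⊤} | OUT={a:5, e:0, f:0; rest ⊤}
  B3: | IN={a:5, e:0, f:0; rest ⊤} | OUT={a:5, e:0, f:0; rest ⊤}
  B4: | IN={a:5, e:0, f:0; rest ⊤} | OUT={a:0, e:0, f:0; rest ⊤}
  B5: | IN={e:0, f:0; rest ⊤} | OUT={e:0, f:0; rest ⊤}
  B6: | IN=(all ⊤) | OUT=(all ⊤)
  B7: | IN=(all ⊤) | OUT=(all ⊤)
  B8: | IN=(all ⊤) | OUT={b:5, d:3; rest ⊤}
  B9: | IN=(all ⊤) | OUT=(all ⊤)

Merge at B5: IN[B5] = OUT[B3] ⊔ OUT[B4] = {a: ⊤, b: ⊤, c: ⊤, d: ⊤, e: 0, f: 0}
Applying B5's transfer function to that IN value gives OUT[B5] (row B5 above).

Answer: {a: ⊤, b: ⊤, c: ⊤, d: ⊤, e: 0, f: 0}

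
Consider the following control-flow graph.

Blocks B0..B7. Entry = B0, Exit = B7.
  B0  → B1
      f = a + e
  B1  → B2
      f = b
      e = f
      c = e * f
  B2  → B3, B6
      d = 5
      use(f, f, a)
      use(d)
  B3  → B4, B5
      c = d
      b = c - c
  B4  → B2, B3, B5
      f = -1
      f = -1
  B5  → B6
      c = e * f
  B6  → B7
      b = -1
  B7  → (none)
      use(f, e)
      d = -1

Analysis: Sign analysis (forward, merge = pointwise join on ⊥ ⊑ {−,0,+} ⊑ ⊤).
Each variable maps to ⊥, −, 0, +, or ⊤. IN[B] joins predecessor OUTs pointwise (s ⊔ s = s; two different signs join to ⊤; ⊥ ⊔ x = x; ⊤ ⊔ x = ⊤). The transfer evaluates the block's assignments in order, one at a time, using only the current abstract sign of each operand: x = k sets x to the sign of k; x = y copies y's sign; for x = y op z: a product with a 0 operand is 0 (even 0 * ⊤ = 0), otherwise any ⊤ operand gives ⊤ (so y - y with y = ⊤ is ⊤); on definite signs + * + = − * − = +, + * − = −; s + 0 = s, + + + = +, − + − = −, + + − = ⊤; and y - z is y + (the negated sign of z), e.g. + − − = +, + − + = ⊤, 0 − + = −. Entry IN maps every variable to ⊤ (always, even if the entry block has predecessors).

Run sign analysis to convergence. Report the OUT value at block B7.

Converged values:
  B0:  IN=(all ⊤)  OUT=(all ⊤)
  B1:  IN=(all ⊤)  OUT=(all ⊤)
  B2:  IN=(all ⊤)  OUT={d:+; rest ⊤}
  B3:  IN={d:+; rest ⊤}  OUT={c:+, d:+; rest ⊤}
  B4:  IN={c:+, d:+; rest ⊤}  OUT={c:+, d:+, f:-; rest ⊤}
  B5:  IN={c:+, d:+; rest ⊤}  OUT={d:+; rest ⊤}
  B6:  IN={d:+; rest ⊤}  OUT={b:-, d:+; rest ⊤}
  B7:  IN={b:-, d:+; rest ⊤}  OUT={b:-, d:-; rest ⊤}

Merge at B7: IN[B7] = OUT[B6] = {a: ⊤, b: -, c: ⊤, d: +, e: ⊤, f: ⊤}
Applying B7's transfer function to that IN value gives OUT[B7] (row B7 above).

Answer: {a: ⊤, b: -, c: ⊤, d: -, e: ⊤, f: ⊤}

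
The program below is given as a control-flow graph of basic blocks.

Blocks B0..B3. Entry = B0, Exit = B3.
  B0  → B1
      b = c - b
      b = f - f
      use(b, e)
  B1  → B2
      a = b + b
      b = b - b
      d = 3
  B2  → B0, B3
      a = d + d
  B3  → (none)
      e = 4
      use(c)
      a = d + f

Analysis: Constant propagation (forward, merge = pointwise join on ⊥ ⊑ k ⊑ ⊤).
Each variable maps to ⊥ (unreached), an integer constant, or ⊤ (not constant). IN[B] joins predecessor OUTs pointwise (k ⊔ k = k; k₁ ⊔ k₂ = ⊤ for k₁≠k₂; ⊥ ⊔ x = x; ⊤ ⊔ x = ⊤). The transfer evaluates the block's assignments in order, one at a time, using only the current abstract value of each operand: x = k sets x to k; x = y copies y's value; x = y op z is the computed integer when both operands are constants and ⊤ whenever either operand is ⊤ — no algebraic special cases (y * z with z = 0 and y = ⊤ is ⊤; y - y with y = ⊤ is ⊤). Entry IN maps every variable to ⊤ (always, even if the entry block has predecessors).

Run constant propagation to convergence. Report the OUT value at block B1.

Answer: {a: ⊤, b: ⊤, c: ⊤, d: 3, e: ⊤, f: ⊤}

Working:
Per-block solution:
  B0: | IN=(all ⊤) | OUT=(all ⊤)
  B1: | IN=(all ⊤) | OUT={d:3; rest ⊤}
  B2: | IN={d:3; rest ⊤} | OUT={a:6, d:3; rest ⊤}
  B3: | IN={a:6, d:3; rest ⊤} | OUT={d:3, e:4; rest ⊤}

Merge at B1: IN[B1] = OUT[B0] = {a: ⊤, b: ⊤, c: ⊤, d: ⊤, e: ⊤, f: ⊤}
Applying B1's transfer function to that IN value gives OUT[B1] (row B1 above).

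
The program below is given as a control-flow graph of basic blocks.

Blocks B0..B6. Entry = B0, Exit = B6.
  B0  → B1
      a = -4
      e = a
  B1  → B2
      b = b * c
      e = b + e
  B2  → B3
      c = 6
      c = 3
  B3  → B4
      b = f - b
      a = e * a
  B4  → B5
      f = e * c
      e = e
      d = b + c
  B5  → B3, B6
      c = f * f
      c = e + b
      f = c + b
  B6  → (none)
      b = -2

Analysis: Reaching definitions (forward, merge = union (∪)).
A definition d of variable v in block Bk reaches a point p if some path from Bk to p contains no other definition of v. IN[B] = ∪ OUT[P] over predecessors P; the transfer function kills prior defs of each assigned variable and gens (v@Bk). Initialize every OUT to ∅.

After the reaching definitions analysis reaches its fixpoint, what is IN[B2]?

Converged values:
  B0:   IN={}   OUT={a@B0, e@B0}
  B1:   IN={a@B0, e@B0}   OUT={a@B0, b@B1, e@B1}
  B2:   IN={a@B0, b@B1, e@B1}   OUT={a@B0, b@B1, c@B2, e@B1}
  B3:   IN={a@B0, a@B3, b@B1, b@B3, c@B2, c@B5, d@B4, e@B1, e@B4, f@B5}   OUT={a@B3, b@B3, c@B2, c@B5, d@B4, e@B1, e@B4, f@B5}
  B4:   IN={a@B3, b@B3, c@B2, c@B5, d@B4, e@B1, e@B4, f@B5}   OUT={a@B3, b@B3, c@B2, c@B5, d@B4, e@B4, f@B4}
  B5:   IN={a@B3, b@B3, c@B2, c@B5, d@B4, e@B4, f@B4}   OUT={a@B3, b@B3, c@B5, d@B4, e@B4, f@B5}
  B6:   IN={a@B3, b@B3, c@B5, d@B4, e@B4, f@B5}   OUT={a@B3, b@B6, c@B5, d@B4, e@B4, f@B5}

Merge at B2: IN[B2] = OUT[B1] = {a@B0, b@B1, e@B1}

Answer: {a@B0, b@B1, e@B1}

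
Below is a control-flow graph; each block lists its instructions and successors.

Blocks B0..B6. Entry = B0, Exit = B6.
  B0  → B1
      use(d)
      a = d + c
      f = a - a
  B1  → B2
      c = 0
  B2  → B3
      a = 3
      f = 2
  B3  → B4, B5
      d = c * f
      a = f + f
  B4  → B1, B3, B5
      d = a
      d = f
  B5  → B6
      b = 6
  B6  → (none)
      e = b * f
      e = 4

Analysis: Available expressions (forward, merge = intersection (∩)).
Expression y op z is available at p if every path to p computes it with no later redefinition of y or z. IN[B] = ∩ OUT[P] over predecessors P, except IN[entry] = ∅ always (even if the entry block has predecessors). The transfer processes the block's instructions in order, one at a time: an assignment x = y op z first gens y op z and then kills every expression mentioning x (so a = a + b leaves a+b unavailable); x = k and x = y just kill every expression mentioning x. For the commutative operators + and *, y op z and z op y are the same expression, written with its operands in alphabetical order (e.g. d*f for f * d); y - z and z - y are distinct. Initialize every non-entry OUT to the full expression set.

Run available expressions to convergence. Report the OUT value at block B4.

Converged values:
  B0: | IN={} | OUT={a-a, c+d}
  B1: | IN={} | OUT={}
  B2: | IN={} | OUT={}
  B3: | IN={} | OUT={c*f, f+f}
  B4: | IN={c*f, f+f} | OUT={c*f, f+f}
  B5: | IN={c*f, f+f} | OUT={c*f, f+f}
  B6: | IN={c*f, f+f} | OUT={b*f, c*f, f+f}

Merge at B4: IN[B4] = OUT[B3] = {c*f, f+f}
Applying B4's transfer function to that IN value gives OUT[B4] (row B4 above).

Answer: {c*f, f+f}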